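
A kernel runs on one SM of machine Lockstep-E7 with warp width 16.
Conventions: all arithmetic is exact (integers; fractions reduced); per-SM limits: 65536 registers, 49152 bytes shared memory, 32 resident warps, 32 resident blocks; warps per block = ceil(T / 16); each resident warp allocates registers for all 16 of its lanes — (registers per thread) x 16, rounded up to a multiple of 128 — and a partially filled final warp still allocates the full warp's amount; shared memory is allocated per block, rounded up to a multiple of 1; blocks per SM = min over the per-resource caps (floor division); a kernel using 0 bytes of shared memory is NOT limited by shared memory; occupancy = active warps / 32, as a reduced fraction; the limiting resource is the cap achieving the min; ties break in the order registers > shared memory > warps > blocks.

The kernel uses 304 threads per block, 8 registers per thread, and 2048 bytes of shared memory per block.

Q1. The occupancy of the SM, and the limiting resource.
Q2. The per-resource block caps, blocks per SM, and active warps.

Answer: occupancy 19/32, limited by warps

registers: 26 blocks
shared memory: 24 blocks
warps: 1 block
blocks: 32 blocks

Answer: 1 block, 19 active warps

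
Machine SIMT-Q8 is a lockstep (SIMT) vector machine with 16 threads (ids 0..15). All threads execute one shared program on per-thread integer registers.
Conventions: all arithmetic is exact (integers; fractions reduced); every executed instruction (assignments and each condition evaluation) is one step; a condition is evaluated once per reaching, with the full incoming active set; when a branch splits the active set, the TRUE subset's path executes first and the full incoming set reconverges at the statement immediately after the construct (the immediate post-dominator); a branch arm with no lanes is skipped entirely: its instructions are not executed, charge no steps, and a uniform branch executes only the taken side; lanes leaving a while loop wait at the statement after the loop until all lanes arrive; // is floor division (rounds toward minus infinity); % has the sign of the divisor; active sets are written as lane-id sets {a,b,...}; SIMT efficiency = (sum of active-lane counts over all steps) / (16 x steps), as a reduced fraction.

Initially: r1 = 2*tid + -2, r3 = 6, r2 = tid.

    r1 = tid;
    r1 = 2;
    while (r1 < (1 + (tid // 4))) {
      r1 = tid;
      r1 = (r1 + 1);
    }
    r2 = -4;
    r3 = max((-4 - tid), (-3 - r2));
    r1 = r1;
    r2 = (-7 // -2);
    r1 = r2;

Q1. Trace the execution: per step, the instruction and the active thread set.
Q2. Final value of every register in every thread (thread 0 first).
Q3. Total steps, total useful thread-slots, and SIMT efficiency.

step 0: r1 <- tid                    {0,1,2,3,4,5,6,7,8,9,10,11,12,13,14,15}
step 1: r1 <- 2                      {0,1,2,3,4,5,6,7,8,9,10,11,12,13,14,15}
step 2: eval (r1 < (1 + (tid // 4))) {0,1,2,3,4,5,6,7,8,9,10,11,12,13,14,15}
step 3: r1 <- tid                    {8,9,10,11,12,13,14,15}
step 4: r1 <- (r1 + 1)               {8,9,10,11,12,13,14,15}
step 5: eval (r1 < (1 + (tid // 4))) {8,9,10,11,12,13,14,15}
step 6: r2 <- -4                     {0,1,2,3,4,5,6,7,8,9,10,11,12,13,14,15}
step 7: r3 <- max((-4 - tid), (-3 - r2)) {0,1,2,3,4,5,6,7,8,9,10,11,12,13,14,15}
step 8: r1 <- r1                     {0,1,2,3,4,5,6,7,8,9,10,11,12,13,14,15}
step 9: r2 <- (-7 // -2)             {0,1,2,3,4,5,6,7,8,9,10,11,12,13,14,15}
step 10: r1 <- r2                     {0,1,2,3,4,5,6,7,8,9,10,11,12,13,14,15}

Answer: 11 steps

r1: 3,3,3,3,3,3,3,3,3,3,3,3,3,3,3,3
r3: 1,1,1,1,1,1,1,1,1,1,1,1,1,1,1,1
r2: 3,3,3,3,3,3,3,3,3,3,3,3,3,3,3,3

steps = 11; useful = 152; efficiency = 152/176 = 19/22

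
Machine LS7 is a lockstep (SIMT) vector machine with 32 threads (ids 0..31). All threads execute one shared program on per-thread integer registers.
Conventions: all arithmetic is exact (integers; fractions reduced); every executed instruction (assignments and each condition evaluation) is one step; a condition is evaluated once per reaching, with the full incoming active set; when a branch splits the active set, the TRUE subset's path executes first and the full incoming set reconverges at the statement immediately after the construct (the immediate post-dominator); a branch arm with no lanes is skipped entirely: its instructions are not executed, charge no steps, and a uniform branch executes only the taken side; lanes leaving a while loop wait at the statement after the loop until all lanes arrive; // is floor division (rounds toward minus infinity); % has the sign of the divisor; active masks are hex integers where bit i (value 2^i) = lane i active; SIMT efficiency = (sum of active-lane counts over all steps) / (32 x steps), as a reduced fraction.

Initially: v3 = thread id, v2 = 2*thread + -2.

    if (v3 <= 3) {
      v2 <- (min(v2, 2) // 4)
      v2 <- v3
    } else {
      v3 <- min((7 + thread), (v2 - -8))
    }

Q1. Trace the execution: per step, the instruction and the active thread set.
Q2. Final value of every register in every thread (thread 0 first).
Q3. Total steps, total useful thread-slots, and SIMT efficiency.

step 0: eval (v3 <= 3)               0xffffffff
step 1: v2 <- (min(v2, 2) // 4)      0x0000000f
step 2: v2 <- v3                     0x0000000f
step 3: v3 <- min((7 + thread), (v2 - -8)) 0xfffffff0

Answer: 4 steps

v3: 0,1,2,3,11,12,13,14,15,16,17,18,19,20,21,22,23,24,25,26,27,28,29,30,31,32,33,34,35,36,37,38
v2: 0,1,2,3,6,8,10,12,14,16,18,20,22,24,26,28,30,32,34,36,38,40,42,44,46,48,50,52,54,56,58,60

steps = 4; useful = 68; efficiency = 68/128 = 17/32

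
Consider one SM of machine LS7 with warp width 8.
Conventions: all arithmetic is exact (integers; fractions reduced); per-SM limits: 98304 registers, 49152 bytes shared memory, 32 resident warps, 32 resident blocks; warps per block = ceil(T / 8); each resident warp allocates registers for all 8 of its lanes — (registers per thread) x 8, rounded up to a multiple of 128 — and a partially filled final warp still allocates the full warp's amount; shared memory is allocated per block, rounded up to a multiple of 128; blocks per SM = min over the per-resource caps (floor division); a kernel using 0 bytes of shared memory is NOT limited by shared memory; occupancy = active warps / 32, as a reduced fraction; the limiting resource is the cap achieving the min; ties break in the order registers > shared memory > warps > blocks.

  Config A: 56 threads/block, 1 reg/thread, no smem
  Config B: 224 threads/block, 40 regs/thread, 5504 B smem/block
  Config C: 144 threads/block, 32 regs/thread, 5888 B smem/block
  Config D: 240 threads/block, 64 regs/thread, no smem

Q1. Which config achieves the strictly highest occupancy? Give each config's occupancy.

occupancies: A 7/8, B 7/8, C 9/16, D 15/16

Answer: D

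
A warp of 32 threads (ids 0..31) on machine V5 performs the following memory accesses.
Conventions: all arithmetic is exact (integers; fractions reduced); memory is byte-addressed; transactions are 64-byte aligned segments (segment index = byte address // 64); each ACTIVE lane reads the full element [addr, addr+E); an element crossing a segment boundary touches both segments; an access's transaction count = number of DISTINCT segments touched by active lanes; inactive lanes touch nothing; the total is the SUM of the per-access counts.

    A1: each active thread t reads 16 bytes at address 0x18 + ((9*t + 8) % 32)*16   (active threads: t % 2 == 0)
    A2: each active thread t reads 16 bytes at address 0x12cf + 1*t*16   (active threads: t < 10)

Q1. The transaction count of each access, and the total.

A1: 9 transactions
A2: 3 transactions

Answer: 9,3; total 12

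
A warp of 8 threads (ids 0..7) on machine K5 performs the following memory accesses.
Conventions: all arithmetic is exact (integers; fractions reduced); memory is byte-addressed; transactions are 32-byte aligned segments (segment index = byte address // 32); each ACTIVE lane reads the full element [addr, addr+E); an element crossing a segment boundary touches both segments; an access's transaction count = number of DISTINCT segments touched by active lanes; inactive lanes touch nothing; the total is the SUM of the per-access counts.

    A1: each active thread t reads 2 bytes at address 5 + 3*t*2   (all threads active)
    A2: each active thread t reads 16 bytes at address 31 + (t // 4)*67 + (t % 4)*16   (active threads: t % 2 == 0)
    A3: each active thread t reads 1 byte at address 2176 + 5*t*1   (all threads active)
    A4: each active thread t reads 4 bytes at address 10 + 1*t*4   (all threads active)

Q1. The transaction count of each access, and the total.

A1: 2 transactions
A2: 5 transactions
A3: 2 transactions
A4: 2 transactions

Answer: 2,5,2,2; total 11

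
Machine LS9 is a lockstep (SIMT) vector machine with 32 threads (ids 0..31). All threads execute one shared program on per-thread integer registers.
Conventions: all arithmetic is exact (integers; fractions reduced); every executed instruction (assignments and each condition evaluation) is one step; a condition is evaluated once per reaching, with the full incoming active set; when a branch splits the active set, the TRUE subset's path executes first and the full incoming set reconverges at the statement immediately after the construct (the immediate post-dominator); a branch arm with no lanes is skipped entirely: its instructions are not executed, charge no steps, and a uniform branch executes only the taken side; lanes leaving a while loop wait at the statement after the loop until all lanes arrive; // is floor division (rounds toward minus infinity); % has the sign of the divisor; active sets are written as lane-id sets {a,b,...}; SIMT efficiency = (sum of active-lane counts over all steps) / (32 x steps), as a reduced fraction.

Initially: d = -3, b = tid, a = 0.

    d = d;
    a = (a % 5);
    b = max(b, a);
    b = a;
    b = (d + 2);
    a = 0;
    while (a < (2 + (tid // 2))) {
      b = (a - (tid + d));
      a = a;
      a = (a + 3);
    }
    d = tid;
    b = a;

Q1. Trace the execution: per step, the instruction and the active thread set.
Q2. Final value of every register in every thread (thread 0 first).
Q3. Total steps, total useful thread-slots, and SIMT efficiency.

step 0: d <- d                       {0,1,2,3,4,5,6,7,8,9,10,11,12,13,14,15,16,17,18,19,20,21,22,23,24,25,26,27,28,29,30,31}
step 1: a <- (a % 5)                 {0,1,2,3,4,5,6,7,8,9,10,11,12,13,14,15,16,17,18,19,20,21,22,23,24,25,26,27,28,29,30,31}
step 2: b <- max(b, a)               {0,1,2,3,4,5,6,7,8,9,10,11,12,13,14,15,16,17,18,19,20,21,22,23,24,25,26,27,28,29,30,31}
step 3: b <- a                       {0,1,2,3,4,5,6,7,8,9,10,11,12,13,14,15,16,17,18,19,20,21,22,23,24,25,26,27,28,29,30,31}
step 4: b <- (d + 2)                 {0,1,2,3,4,5,6,7,8,9,10,11,12,13,14,15,16,17,18,19,20,21,22,23,24,25,26,27,28,29,30,31}
step 5: a <- 0                       {0,1,2,3,4,5,6,7,8,9,10,11,12,13,14,15,16,17,18,19,20,21,22,23,24,25,26,27,28,29,30,31}
step 6: eval (a < (2 + (tid // 2)))  {0,1,2,3,4,5,6,7,8,9,10,11,12,13,14,15,16,17,18,19,20,21,22,23,24,25,26,27,28,29,30,31}
step 7: b <- (a - (tid + d))         {0,1,2,3,4,5,6,7,8,9,10,11,12,13,14,15,16,17,18,19,20,21,22,23,24,25,26,27,28,29,30,31}
step 8: a <- a                       {0,1,2,3,4,5,6,7,8,9,10,11,12,13,14,15,16,17,18,19,20,21,22,23,24,25,26,27,28,29,30,31}
step 9: a <- (a + 3)                 {0,1,2,3,4,5,6,7,8,9,10,11,12,13,14,15,16,17,18,19,20,21,22,23,24,25,26,27,28,29,30,31}
step 10: eval (a < (2 + (tid // 2)))  {0,1,2,3,4,5,6,7,8,9,10,11,12,13,14,15,16,17,18,19,20,21,22,23,24,25,26,27,28,29,30,31}
step 11: b <- (a - (tid + d))         {4,5,6,7,8,9,10,11,12,13,14,15,16,17,18,19,20,21,22,23,24,25,26,27,28,29,30,31}
step 12: a <- a                       {4,5,6,7,8,9,10,11,12,13,14,15,16,17,18,19,20,21,22,23,24,25,26,27,28,29,30,31}
step 13: a <- (a + 3)                 {4,5,6,7,8,9,10,11,12,13,14,15,16,17,18,19,20,21,22,23,24,25,26,27,28,29,30,31}
step 14: eval (a < (2 + (tid // 2)))  {4,5,6,7,8,9,10,11,12,13,14,15,16,17,18,19,20,21,22,23,24,25,26,27,28,29,30,31}
step 15: b <- (a - (tid + d))         {10,11,12,13,14,15,16,17,18,19,20,21,22,23,24,25,26,27,28,29,30,31}
step 16: a <- a                       {10,11,12,13,14,15,16,17,18,19,20,21,22,23,24,25,26,27,28,29,30,31}
step 17: a <- (a + 3)                 {10,11,12,13,14,15,16,17,18,19,20,21,22,23,24,25,26,27,28,29,30,31}
step 18: eval (a < (2 + (tid // 2)))  {10,11,12,13,14,15,16,17,18,19,20,21,22,23,24,25,26,27,28,29,30,31}
step 19: b <- (a - (tid + d))         {16,17,18,19,20,21,22,23,24,25,26,27,28,29,30,31}
step 20: a <- a                       {16,17,18,19,20,21,22,23,24,25,26,27,28,29,30,31}
step 21: a <- (a + 3)                 {16,17,18,19,20,21,22,23,24,25,26,27,28,29,30,31}
step 22: eval (a < (2 + (tid // 2)))  {16,17,18,19,20,21,22,23,24,25,26,27,28,29,30,31}
step 23: b <- (a - (tid + d))         {22,23,24,25,26,27,28,29,30,31}
step 24: a <- a                       {22,23,24,25,26,27,28,29,30,31}
step 25: a <- (a + 3)                 {22,23,24,25,26,27,28,29,30,31}
step 26: eval (a < (2 + (tid // 2)))  {22,23,24,25,26,27,28,29,30,31}
step 27: b <- (a - (tid + d))         {28,29,30,31}
step 28: a <- a                       {28,29,30,31}
step 29: a <- (a + 3)                 {28,29,30,31}
step 30: eval (a < (2 + (tid // 2)))  {28,29,30,31}
step 31: d <- tid                     {0,1,2,3,4,5,6,7,8,9,10,11,12,13,14,15,16,17,18,19,20,21,22,23,24,25,26,27,28,29,30,31}
step 32: b <- a                       {0,1,2,3,4,5,6,7,8,9,10,11,12,13,14,15,16,17,18,19,20,21,22,23,24,25,26,27,28,29,30,31}

Answer: 33 steps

d: 0,1,2,3,4,5,6,7,8,9,10,11,12,13,14,15,16,17,18,19,20,21,22,23,24,25,26,27,28,29,30,31
b: 3,3,3,3,6,6,6,6,6,6,9,9,9,9,9,9,12,12,12,12,12,12,15,15,15,15,15,15,18,18,18,18
a: 3,3,3,3,6,6,6,6,6,6,9,9,9,9,9,9,12,12,12,12,12,12,15,15,15,15,15,15,18,18,18,18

steps = 33; useful = 736; efficiency = 736/1056 = 23/33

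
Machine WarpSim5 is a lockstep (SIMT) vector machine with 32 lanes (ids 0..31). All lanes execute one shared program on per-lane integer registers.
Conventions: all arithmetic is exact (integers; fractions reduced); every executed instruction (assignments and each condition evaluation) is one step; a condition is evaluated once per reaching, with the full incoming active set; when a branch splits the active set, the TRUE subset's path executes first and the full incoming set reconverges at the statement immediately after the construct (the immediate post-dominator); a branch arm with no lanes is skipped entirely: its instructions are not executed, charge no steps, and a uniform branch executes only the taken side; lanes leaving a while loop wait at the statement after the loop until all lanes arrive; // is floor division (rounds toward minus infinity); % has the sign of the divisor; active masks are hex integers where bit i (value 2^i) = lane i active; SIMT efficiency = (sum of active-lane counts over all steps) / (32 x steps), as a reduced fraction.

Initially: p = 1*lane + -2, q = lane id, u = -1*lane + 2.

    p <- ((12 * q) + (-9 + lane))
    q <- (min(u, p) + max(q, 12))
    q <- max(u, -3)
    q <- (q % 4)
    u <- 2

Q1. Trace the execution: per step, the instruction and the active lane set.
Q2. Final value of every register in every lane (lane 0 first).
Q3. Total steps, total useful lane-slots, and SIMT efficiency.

step 0: p <- ((12 * q) + (-9 + lane)) 0xffffffff
step 1: q <- (min(u, p) + max(q, 12)) 0xffffffff
step 2: q <- max(u, -3)              0xffffffff
step 3: q <- (q % 4)                 0xffffffff
step 4: u <- 2                       0xffffffff

Answer: 5 steps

p: -9,4,17,30,43,56,69,82,95,108,121,134,147,160,173,186,199,212,225,238,251,264,277,290,303,316,329,342,355,368,381,394
q: 2,1,0,3,2,1,1,1,1,1,1,1,1,1,1,1,1,1,1,1,1,1,1,1,1,1,1,1,1,1,1,1
u: 2,2,2,2,2,2,2,2,2,2,2,2,2,2,2,2,2,2,2,2,2,2,2,2,2,2,2,2,2,2,2,2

steps = 5; useful = 160; efficiency = 160/160 = 1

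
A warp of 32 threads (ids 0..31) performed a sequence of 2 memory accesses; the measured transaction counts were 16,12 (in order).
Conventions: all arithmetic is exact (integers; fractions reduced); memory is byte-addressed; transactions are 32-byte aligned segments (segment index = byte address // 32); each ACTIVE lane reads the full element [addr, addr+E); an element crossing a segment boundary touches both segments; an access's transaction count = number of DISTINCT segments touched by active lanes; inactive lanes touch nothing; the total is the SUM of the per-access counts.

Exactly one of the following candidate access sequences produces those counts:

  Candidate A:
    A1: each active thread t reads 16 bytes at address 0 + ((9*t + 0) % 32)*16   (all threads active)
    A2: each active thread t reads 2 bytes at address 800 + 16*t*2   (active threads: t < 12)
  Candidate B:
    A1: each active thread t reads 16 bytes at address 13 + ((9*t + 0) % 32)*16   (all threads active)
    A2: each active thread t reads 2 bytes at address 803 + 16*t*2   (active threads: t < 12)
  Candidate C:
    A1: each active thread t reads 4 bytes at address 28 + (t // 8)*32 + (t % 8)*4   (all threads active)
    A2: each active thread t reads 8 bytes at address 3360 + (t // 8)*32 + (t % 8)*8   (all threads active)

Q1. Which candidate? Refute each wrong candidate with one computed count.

B: A1 gives 17 transactions, not 16
C: A1 gives 5 transactions, not 16
A: all counts match (16,12)

Answer: A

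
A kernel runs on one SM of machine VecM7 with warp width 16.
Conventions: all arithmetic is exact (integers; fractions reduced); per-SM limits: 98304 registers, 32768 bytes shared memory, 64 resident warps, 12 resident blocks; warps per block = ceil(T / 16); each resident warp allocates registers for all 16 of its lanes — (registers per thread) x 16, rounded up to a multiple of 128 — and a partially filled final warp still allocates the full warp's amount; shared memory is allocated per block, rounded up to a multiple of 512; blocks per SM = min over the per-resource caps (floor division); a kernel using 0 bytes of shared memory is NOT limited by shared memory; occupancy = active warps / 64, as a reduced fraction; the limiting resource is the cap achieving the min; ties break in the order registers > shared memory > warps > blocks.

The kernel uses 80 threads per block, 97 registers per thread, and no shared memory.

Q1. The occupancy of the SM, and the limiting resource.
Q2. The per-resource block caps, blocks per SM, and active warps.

Answer: occupancy 55/64, limited by registers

registers: 11 blocks
shared memory: no limit (kernel uses none)
warps: 12 blocks
blocks: 12 blocks

Answer: 11 blocks, 55 active warps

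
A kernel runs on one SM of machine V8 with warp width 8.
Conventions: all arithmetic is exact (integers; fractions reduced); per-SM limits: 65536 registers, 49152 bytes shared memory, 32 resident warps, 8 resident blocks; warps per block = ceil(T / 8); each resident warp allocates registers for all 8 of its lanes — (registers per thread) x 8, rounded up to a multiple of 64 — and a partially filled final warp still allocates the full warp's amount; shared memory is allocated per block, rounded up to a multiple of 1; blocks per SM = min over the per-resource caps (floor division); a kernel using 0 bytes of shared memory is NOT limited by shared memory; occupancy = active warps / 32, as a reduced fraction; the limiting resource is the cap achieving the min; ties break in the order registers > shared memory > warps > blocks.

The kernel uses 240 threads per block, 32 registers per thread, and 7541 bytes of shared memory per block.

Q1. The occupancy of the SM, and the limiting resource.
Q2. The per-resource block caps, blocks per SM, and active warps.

Answer: occupancy 15/16, limited by warps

registers: 8 blocks
shared memory: 6 blocks
warps: 1 block
blocks: 8 blocks

Answer: 1 block, 30 active warps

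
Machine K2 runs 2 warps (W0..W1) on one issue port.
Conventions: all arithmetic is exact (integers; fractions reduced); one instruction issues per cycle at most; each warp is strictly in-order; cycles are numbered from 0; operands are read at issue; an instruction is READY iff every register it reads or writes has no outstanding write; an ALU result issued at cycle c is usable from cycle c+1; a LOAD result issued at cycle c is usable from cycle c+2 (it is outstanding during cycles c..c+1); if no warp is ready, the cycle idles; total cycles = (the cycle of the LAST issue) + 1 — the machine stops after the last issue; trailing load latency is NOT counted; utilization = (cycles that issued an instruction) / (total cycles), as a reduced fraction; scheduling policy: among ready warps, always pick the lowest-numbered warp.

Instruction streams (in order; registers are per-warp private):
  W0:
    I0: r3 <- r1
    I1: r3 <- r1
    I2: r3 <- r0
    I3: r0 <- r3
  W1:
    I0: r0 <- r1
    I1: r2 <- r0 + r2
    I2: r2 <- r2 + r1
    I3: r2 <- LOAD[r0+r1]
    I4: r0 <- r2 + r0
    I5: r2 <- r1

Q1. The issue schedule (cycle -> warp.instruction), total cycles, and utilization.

cycle 0: W0.I0
cycle 1: W0.I1
cycle 2: W0.I2
cycle 3: W0.I3
cycle 4: W1.I0
cycle 5: W1.I1
cycle 6: W1.I2
cycle 7: W1.I3
cycle 8: idle
cycle 9: W1.I4
cycle 10: W1.I5

Answer: 11 cycles, utilization 10/11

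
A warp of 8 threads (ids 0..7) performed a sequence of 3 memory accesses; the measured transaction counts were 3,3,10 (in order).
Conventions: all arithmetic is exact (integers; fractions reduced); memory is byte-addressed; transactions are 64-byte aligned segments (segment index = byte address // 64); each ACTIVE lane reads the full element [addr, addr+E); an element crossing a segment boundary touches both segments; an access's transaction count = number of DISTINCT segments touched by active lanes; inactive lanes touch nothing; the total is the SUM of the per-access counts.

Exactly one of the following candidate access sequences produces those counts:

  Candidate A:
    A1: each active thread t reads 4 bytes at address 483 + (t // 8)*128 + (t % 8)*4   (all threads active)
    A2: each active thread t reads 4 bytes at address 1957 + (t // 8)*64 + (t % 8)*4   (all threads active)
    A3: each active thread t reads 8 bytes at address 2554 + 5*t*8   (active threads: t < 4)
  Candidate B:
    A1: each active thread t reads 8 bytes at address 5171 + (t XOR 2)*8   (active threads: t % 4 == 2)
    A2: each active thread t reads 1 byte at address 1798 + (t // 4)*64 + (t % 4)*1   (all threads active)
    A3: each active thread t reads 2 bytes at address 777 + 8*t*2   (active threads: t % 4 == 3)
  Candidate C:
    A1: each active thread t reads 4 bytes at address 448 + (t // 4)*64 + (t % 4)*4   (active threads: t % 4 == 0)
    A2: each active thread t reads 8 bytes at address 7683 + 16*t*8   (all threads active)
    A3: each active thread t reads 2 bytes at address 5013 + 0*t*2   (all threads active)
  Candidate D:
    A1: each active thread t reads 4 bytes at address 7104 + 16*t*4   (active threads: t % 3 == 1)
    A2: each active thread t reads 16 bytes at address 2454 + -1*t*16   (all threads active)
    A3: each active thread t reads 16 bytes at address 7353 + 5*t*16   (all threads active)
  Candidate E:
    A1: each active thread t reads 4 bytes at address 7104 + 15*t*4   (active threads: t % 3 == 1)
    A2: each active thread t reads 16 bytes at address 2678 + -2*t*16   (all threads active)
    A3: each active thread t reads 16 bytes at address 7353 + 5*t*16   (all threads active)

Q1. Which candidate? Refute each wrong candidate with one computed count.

A: A1 gives 2 transactions, not 3
B: A1 gives 2 transactions, not 3
C: A1 gives 2 transactions, not 3
E: A2 gives 5 transactions, not 3
D: all counts match (3,3,10)

Answer: D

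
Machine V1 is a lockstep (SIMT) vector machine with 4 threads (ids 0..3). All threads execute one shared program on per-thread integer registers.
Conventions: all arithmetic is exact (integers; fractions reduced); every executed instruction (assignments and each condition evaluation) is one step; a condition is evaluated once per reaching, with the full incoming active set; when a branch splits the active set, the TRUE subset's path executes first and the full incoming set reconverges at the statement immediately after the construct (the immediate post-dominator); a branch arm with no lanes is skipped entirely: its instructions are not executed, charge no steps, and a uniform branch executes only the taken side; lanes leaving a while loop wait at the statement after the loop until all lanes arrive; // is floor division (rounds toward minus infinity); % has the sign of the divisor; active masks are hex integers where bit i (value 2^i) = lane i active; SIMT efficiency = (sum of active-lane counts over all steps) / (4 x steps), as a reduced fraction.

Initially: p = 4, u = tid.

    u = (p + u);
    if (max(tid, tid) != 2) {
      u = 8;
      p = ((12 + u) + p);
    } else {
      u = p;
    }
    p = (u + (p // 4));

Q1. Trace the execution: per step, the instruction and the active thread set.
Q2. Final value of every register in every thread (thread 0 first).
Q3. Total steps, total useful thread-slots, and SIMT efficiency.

step 0: u <- (p + u)                 0xf
step 1: eval (max(tid, tid) != 2)    0xf
step 2: u <- 8                       0xb
step 3: p <- ((12 + u) + p)          0xb
step 4: u <- p                       0x4
step 5: p <- (u + (p // 4))          0xf

Answer: 6 steps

p: 14,14,5,14
u: 8,8,4,8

steps = 6; useful = 19; efficiency = 19/24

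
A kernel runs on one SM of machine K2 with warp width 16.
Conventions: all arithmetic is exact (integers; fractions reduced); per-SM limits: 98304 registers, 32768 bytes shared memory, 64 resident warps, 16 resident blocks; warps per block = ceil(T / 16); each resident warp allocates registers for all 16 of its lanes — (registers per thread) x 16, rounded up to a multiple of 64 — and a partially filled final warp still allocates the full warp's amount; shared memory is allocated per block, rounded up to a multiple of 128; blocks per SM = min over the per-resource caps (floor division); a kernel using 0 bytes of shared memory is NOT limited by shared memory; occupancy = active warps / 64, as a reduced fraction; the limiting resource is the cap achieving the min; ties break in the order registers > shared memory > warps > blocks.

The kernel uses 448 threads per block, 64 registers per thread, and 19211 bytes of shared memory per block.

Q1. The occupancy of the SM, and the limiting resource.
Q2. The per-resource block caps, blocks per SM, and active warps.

Answer: occupancy 7/16, limited by shared memory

registers: 3 blocks
shared memory: 1 block
warps: 2 blocks
blocks: 16 blocks

Answer: 1 block, 28 active warps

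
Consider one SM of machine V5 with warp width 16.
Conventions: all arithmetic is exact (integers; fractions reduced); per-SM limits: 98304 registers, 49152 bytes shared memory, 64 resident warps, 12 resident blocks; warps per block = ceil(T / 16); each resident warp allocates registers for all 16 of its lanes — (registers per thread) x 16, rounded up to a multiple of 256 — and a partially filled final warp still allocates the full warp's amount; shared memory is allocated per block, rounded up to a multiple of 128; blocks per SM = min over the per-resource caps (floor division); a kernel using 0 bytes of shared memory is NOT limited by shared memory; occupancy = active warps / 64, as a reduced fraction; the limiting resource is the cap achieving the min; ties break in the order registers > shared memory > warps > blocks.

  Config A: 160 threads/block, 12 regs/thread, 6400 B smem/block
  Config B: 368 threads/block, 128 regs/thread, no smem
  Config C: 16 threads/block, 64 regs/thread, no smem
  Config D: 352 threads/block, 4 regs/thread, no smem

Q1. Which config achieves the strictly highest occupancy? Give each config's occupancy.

occupancies: A 15/16, B 23/32, C 3/16, D 11/16

Answer: A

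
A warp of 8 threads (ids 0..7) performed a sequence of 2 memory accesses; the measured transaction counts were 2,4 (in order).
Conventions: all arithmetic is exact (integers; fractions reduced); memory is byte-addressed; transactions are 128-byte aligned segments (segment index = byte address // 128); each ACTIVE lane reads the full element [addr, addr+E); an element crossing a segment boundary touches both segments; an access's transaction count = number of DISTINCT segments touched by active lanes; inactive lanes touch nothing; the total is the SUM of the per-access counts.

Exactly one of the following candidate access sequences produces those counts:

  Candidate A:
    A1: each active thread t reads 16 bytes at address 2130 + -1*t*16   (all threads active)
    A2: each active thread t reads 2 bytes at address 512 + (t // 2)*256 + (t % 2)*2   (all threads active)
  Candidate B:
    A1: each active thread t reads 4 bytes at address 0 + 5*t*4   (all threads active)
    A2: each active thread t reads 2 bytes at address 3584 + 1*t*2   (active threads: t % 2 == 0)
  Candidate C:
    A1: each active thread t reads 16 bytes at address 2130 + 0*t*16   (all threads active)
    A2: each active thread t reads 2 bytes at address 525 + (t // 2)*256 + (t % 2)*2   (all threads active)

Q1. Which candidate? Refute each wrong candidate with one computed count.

B: A2 gives 1 transaction, not 4
C: A1 gives 1 transaction, not 2
A: all counts match (2,4)

Answer: A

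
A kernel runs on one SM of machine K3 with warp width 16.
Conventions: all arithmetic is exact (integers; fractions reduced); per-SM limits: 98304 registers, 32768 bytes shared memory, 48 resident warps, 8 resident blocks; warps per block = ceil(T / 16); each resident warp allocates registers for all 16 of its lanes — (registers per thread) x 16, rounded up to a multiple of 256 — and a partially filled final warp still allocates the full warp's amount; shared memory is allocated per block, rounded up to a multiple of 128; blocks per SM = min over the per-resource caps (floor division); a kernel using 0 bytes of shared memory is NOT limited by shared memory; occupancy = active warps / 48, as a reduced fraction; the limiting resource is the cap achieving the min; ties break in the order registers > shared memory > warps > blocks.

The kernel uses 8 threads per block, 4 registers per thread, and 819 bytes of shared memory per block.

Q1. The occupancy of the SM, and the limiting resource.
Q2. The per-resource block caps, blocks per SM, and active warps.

Answer: occupancy 1/6, limited by blocks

registers: 384 blocks
shared memory: 36 blocks
warps: 48 blocks
blocks: 8 blocks

Answer: 8 blocks, 8 active warps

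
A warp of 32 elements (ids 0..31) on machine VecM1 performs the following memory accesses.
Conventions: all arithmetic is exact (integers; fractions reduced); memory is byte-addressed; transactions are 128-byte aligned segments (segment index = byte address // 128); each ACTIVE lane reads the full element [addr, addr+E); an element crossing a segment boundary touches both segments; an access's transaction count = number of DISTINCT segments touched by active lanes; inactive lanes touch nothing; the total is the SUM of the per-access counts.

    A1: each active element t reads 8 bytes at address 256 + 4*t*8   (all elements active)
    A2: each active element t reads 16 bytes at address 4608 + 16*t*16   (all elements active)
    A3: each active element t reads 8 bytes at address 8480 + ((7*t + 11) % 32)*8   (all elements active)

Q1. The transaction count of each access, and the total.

A1: 8 transactions
A2: 32 transactions
A3: 3 transactions

Answer: 8,32,3; total 43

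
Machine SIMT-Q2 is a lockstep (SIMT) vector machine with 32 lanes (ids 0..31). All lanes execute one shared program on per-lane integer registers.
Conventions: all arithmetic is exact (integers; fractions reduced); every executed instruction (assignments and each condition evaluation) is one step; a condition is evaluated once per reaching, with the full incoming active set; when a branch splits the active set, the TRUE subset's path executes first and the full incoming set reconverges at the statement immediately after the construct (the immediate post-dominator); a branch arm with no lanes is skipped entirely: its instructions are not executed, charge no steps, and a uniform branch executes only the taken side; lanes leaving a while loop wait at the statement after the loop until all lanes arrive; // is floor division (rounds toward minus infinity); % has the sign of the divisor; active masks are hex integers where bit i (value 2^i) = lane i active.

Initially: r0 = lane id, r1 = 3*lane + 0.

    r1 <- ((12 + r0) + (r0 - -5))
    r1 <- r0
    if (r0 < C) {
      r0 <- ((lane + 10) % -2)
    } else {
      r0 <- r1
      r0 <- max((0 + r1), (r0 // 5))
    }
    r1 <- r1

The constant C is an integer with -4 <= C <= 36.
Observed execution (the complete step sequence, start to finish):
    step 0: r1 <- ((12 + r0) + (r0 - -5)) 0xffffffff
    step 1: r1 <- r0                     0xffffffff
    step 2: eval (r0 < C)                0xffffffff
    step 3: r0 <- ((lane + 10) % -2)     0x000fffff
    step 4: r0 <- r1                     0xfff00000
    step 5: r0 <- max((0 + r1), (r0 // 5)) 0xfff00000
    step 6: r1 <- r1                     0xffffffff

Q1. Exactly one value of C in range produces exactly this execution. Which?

Answer: C = 20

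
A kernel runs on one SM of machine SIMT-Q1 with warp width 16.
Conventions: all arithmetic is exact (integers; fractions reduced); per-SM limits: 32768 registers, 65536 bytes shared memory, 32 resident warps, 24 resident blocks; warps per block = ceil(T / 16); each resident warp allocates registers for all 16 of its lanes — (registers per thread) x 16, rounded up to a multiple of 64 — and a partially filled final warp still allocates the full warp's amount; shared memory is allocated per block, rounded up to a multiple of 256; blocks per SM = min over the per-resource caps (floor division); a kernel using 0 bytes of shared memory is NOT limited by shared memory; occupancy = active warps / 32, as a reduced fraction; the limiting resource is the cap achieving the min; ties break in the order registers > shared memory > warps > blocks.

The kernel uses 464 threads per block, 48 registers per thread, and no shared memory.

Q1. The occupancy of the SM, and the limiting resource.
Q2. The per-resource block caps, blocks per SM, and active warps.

Answer: occupancy 29/32, limited by registers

registers: 1 block
shared memory: no limit (kernel uses none)
warps: 1 block
blocks: 24 blocks

Answer: 1 block, 29 active warps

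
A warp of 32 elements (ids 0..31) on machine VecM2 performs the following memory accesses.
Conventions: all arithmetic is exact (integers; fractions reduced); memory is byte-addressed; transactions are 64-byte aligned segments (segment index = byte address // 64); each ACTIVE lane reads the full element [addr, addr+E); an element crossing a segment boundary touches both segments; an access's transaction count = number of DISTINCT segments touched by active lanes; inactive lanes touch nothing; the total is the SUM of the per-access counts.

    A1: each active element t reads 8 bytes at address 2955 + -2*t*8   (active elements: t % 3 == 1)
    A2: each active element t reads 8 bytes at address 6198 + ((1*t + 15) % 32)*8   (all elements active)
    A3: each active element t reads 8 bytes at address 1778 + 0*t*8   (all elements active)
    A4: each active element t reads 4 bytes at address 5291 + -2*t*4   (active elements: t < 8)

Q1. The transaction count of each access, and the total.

A1: 9 transactions
A2: 5 transactions
A3: 1 transaction
A4: 2 transactions

Answer: 9,5,1,2; total 17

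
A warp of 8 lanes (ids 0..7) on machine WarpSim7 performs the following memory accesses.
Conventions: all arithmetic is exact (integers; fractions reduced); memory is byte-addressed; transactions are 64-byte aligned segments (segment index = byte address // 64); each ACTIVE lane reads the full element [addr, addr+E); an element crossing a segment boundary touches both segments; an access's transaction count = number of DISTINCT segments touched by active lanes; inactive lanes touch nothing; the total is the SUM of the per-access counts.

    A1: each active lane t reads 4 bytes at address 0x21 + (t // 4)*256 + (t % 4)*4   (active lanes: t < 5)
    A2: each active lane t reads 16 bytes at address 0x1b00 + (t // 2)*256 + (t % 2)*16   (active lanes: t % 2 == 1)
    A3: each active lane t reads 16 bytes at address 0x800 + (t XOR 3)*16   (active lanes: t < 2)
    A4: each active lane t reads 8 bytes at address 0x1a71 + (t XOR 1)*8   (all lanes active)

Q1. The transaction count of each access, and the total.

A1: 2 transactions
A2: 4 transactions
A3: 1 transaction
A4: 2 transactions

Answer: 2,4,1,2; total 9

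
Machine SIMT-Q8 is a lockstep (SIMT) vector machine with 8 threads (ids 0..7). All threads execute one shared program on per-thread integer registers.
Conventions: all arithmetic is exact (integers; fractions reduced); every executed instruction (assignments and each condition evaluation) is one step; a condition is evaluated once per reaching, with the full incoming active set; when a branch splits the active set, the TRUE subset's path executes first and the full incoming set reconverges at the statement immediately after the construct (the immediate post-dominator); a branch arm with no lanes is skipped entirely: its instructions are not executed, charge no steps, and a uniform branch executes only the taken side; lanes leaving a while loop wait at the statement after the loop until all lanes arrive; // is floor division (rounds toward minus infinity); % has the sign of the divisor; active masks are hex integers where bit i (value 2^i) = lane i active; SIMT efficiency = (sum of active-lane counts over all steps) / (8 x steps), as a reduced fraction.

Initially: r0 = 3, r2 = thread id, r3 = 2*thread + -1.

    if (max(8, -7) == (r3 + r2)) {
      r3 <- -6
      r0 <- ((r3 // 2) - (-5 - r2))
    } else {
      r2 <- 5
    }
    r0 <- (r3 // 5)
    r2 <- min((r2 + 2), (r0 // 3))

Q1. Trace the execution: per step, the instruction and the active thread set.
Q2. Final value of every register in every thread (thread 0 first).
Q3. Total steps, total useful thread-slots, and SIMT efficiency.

step 0: eval (max(8, -7) == (r3 + r2)) 0xff
step 1: r3 <- -6                     0x08
step 2: r0 <- ((r3 // 2) - (-5 - r2)) 0x08
step 3: r2 <- 5                      0xf7
step 4: r0 <- (r3 // 5)              0xff
step 5: r2 <- min((r2 + 2), (r0 // 3)) 0xff

Answer: 6 steps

r0: -1,0,0,-2,1,1,2,2
r2: -1,0,0,-1,0,0,0,0
r3: -1,1,3,-6,7,9,11,13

steps = 6; useful = 33; efficiency = 33/48 = 11/16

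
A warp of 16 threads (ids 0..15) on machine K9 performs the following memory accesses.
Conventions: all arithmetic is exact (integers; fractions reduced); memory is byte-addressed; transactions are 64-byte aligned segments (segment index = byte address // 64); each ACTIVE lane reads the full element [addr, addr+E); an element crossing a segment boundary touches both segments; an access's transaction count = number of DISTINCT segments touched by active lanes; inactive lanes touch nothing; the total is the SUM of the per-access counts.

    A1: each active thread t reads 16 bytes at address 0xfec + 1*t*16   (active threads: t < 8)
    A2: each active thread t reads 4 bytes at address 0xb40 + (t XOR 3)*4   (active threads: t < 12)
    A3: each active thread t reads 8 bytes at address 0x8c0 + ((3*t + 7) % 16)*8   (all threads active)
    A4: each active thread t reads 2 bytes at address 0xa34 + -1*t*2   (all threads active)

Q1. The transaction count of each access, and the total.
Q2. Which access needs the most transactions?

A1: 3 transactions
A2: 1 transaction
A3: 2 transactions
A4: 1 transaction

Answer: 3,1,2,1; total 7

Answer: A1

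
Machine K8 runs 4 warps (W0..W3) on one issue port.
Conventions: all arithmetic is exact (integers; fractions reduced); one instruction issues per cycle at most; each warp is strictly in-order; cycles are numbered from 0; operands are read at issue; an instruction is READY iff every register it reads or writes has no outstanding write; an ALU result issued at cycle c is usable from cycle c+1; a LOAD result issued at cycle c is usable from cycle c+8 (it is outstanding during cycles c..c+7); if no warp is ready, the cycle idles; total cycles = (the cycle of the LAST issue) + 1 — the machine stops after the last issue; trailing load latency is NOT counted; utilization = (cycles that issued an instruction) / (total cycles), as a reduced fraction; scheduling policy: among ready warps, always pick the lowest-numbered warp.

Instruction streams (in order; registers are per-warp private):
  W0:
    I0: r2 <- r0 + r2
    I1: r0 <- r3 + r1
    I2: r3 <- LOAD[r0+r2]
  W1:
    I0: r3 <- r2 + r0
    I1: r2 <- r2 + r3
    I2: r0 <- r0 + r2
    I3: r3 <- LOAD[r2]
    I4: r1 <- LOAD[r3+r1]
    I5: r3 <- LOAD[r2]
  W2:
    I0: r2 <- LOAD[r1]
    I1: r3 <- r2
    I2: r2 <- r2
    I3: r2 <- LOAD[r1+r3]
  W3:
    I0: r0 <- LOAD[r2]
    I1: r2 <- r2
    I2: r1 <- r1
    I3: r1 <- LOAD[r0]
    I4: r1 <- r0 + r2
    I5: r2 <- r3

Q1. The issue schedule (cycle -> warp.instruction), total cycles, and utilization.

cycle 0: W0.I0
cycle 1: W0.I1
cycle 2: W0.I2
cycle 3: W1.I0
cycle 4: W1.I1
cycle 5: W1.I2
cycle 6: W1.I3
cycle 7: W2.I0
cycle 8: W3.I0
cycle 9: W3.I1
cycle 10: W3.I2
cycle 11: idle
cycle 12: idle
cycle 13: idle
cycle 14: W1.I4
cycle 15: W1.I5
cycle 16: W2.I1
cycle 17: W2.I2
cycle 18: W2.I3
cycle 19: W3.I3
cycle 20: idle
cycle 21: idle
cycle 22: idle
cycle 23: idle
cycle 24: idle
cycle 25: idle
cycle 26: idle
cycle 27: W3.I4
cycle 28: W3.I5

Answer: 29 cycles, utilization 19/29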